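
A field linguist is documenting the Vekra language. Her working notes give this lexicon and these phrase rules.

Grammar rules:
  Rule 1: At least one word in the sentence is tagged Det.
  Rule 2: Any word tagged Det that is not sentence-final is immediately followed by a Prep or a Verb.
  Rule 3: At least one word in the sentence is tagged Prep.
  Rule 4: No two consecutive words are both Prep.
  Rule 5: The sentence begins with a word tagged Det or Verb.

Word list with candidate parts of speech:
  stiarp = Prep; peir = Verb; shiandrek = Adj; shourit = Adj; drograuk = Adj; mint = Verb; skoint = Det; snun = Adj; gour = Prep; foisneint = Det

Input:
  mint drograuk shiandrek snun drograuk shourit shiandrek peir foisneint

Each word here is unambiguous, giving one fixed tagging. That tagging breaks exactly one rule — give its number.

Fixed tagging: Verb Adj Adj Adj Adj Adj Adj Verb Det.
Rule check: R1 pass, R2 pass, R3 fail, R4 pass, R5 pass.
Only rule 3 fails.

3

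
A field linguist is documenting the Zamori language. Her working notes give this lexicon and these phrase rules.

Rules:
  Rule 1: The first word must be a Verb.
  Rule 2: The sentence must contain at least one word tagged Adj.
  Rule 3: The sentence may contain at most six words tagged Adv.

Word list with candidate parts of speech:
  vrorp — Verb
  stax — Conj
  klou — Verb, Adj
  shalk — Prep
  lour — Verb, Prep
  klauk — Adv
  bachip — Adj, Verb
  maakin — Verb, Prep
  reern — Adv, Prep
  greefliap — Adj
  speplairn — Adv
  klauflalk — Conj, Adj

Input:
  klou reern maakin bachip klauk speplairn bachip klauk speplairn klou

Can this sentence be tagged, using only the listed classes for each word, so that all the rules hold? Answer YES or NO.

YES

Candidates per position — 1:klou {Verb,Adj}; 2:reern {Adv,Prep}; 3:maakin {Verb,Prep}; 4:bachip {Adj,Verb}; 5:klauk {Adv}; 6:speplairn {Adv}; 7:bachip {Adj,Verb}; 8:klauk {Adv}; 9:speplairn {Adv}; 10:klou {Verb,Adj}.
One satisfying assignment: Verb Adv Prep Verb Adv Adv Adj Adv Adv Verb.
Checking: rule 1 ok; rule 2 ok; rule 3 ok.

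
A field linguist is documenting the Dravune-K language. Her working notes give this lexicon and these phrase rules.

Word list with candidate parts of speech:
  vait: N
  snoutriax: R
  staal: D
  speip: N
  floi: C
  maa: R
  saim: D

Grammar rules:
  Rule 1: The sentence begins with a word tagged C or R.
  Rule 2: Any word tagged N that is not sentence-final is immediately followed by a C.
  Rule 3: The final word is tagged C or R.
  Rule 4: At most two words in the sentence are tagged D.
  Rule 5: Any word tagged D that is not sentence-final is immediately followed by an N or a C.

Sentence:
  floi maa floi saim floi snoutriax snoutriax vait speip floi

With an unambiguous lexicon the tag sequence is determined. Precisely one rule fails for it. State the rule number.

2

Fixed tagging: C R C D C R R N N C.
Checking each rule: R1 ok, R2 fails, R3 ok, R4 ok, R5 ok.
Only rule 2 fails.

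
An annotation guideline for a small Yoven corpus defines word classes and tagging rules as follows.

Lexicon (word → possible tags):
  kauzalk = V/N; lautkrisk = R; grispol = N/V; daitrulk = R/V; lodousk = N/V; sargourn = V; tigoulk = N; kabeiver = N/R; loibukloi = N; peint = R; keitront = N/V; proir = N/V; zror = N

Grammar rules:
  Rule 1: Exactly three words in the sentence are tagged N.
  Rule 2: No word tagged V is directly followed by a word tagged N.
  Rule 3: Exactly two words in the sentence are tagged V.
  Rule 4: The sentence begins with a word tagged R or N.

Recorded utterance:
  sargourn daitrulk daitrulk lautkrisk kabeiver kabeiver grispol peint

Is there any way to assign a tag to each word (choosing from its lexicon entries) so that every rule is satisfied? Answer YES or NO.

NO

Candidates per position — 1:sargourn {V}; 2:daitrulk {R,V}; 3:daitrulk {R,V}; 4:lautkrisk {R}; 5:kabeiver {N,R}; 6:kabeiver {N,R}; 7:grispol {N,V}; 8:peint {R}.
Rule 4 cannot be satisfied by any choice of tags from the lexicon.
So there is no consistent tagging.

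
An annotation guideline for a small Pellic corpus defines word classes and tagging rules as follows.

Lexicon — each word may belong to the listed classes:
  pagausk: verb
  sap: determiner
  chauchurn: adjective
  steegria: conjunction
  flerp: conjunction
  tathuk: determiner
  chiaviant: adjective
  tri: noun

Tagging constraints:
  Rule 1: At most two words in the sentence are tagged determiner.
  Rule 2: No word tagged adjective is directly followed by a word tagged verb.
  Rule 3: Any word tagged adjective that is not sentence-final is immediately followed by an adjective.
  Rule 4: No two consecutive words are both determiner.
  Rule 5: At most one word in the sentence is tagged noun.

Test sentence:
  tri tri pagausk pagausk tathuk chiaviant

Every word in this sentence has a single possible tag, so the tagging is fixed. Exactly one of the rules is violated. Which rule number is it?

Fixed tagging: noun noun verb verb determiner adjective.
Checking each rule: R1 ok, R2 ok, R3 ok, R4 ok, R5 fails.
Only rule 5 fails.

5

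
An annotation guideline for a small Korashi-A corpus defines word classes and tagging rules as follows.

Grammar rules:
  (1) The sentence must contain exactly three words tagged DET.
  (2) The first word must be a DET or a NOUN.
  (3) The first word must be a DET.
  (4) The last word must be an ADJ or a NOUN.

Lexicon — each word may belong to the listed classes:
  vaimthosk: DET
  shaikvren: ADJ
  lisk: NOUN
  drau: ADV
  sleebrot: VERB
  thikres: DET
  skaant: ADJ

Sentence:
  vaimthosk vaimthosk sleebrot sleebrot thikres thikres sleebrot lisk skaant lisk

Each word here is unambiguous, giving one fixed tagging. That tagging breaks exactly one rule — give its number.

1

Fixed tagging: DET DET VERB VERB DET DET VERB NOUN ADJ NOUN.
Checking each rule: R1 violated, R2 holds, R3 holds, R4 holds.
Only rule 1 fails.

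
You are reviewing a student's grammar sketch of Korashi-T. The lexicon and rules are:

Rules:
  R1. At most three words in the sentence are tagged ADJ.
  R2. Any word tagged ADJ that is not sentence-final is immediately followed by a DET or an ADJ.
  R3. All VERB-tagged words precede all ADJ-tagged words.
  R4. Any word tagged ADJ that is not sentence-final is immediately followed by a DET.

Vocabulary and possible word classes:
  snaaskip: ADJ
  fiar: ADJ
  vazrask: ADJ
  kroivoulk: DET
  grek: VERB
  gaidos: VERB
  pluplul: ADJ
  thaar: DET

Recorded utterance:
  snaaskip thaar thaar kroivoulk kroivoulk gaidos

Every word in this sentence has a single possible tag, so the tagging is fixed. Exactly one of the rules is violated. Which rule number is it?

Fixed tagging: ADJ DET DET DET DET VERB.
Checking each rule: R1 pass, R2 pass, R3 fail, R4 pass.
Only rule 3 fails.

3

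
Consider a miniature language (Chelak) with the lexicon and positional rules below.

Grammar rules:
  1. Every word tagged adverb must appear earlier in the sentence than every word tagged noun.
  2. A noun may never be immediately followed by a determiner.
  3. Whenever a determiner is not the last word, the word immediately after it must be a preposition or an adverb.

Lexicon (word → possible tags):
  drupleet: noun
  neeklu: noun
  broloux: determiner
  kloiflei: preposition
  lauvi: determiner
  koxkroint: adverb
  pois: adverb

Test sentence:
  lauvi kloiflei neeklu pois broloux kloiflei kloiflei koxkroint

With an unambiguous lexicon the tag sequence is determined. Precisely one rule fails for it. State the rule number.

Fixed tagging: determiner preposition noun adverb determiner preposition preposition adverb.
Checking each rule: R1 fails, R2 ok, R3 ok.
Only rule 1 fails.

1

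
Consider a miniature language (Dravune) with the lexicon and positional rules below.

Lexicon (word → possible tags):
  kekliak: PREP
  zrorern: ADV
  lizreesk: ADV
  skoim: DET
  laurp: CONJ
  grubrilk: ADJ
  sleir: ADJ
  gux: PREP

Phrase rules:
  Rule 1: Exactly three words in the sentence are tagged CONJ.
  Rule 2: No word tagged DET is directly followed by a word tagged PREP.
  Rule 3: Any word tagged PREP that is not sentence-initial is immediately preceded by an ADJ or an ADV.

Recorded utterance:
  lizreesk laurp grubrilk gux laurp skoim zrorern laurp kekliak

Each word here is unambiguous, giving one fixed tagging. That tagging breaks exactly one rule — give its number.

3

Fixed tagging: ADV CONJ ADJ PREP CONJ DET ADV CONJ PREP.
Applying the rules: R1 ✓, R2 ✓, R3 ✗.
Only rule 3 fails.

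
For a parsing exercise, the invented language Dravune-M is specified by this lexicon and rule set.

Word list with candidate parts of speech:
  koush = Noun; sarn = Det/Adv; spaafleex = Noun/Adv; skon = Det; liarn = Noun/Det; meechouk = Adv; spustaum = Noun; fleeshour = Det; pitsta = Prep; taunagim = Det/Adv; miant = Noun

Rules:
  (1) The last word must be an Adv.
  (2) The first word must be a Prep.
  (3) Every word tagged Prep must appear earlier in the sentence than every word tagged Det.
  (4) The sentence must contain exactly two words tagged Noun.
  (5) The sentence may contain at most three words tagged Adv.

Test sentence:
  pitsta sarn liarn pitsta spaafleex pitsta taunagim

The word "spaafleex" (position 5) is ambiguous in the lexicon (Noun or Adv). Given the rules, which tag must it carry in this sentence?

Noun

Candidates per position — 1:pitsta {Prep}; 2:sarn {Det,Adv}; 3:liarn {Noun,Det}; 4:pitsta {Prep}; 5:spaafleex {Noun,Adv}; 6:pitsta {Prep}; 7:taunagim {Det,Adv}.
Position 2: Det is ruled out by rule 3; that leaves Adv.
Position 3: Det is ruled out by rule 3; that leaves Noun.
Position 5: Adv is ruled out by rule 4; that leaves Noun.
Position 7: Det is ruled out by rule 1; that leaves Adv.
The unique satisfying tagging is: Prep Adv Noun Prep Noun Prep Adv.
Verifying each rule — rule 1 holds; rule 2 holds; rule 3 holds; rule 4 holds; rule 5 holds.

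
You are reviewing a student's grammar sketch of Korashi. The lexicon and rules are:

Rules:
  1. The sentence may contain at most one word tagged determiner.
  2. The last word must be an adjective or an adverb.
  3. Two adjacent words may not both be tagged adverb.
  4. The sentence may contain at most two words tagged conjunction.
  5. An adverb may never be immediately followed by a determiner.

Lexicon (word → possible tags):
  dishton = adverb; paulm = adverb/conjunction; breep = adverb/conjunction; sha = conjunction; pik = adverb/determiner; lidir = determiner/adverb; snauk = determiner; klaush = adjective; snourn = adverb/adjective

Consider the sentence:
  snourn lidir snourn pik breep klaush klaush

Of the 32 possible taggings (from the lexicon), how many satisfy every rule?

Candidates per position — 1:snourn {adverb,adjective}; 2:lidir {determiner,adverb}; 3:snourn {adverb,adjective}; 4:pik {adverb,determiner}; 5:breep {adverb,conjunction}; 6:klaush {adjective}; 7:klaush {adjective}.
There are 32 candidate sequences in total.
The sequences that satisfy every rule: adjective determiner adjective adverb conjunction adjective adjective; adjective adverb adjective adverb conjunction adjective adjective; adjective adverb adjective determiner adverb adjective adjective; adjective adverb adjective determiner conjunction adjective adjective.
Count = 4.

4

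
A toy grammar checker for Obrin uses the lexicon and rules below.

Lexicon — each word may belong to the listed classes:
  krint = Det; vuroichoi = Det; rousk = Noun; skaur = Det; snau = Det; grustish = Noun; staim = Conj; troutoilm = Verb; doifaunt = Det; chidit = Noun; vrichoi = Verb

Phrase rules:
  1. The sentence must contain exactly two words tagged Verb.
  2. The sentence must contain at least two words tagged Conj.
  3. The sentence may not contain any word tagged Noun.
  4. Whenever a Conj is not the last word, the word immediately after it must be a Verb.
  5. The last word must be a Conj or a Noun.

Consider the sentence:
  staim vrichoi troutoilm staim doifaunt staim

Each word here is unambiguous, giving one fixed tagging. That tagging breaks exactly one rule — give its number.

4

Fixed tagging: Conj Verb Verb Conj Det Conj.
Rule check: R1 holds, R2 holds, R3 holds, R4 violated, R5 holds.
Only rule 4 fails.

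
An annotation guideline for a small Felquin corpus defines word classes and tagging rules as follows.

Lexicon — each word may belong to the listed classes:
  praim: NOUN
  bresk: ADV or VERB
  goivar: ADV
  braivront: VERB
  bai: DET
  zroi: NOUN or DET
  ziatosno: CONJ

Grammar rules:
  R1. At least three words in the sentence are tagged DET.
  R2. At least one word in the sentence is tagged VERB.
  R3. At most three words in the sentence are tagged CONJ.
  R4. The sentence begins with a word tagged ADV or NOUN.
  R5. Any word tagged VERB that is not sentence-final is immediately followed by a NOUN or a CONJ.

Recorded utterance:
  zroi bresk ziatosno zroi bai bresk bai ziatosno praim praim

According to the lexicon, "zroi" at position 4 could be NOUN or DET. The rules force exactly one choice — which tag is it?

DET

Candidates per position — 1:zroi {NOUN,DET}; 2:bresk {ADV,VERB}; 3:ziatosno {CONJ}; 4:zroi {NOUN,DET}; 5:bai {DET}; 6:bresk {ADV,VERB}; 7:bai {DET}; 8:ziatosno {CONJ}; 9:praim {NOUN}; 10:praim {NOUN}.
Position 1: tagging it DET would leave rule 4 unsatisfiable, so it must be NOUN.
Position 4: tagging it NOUN would leave rule 1 unsatisfiable, so it must be DET.
Position 6: tagging it VERB would leave rule 5 unsatisfiable, so it must be ADV.
Position 2: tagging it ADV would leave rule 2 unsatisfiable, so it must be VERB.
The only consistent sequence is: NOUN VERB CONJ DET DET ADV DET CONJ NOUN NOUN.
Rule-by-rule: rule 1 ✓; rule 2 ✓; rule 3 ✓; rule 4 ✓; rule 5 ✓.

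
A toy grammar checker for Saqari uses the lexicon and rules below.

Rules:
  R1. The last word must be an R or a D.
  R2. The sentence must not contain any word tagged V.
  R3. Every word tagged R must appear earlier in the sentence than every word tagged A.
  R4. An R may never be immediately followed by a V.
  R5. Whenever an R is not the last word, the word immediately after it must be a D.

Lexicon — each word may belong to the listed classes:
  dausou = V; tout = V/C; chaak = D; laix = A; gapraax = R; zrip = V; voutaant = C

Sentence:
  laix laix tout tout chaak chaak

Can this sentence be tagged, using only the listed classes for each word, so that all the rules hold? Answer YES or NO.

Candidates per position — 1:laix {A}; 2:laix {A}; 3:tout {V,C}; 4:tout {V,C}; 5:chaak {D}; 6:chaak {D}.
One satisfying assignment: A A C C D D.
Verifying each rule — rule 1 satisfied; rule 2 satisfied; rule 3 satisfied; rule 4 satisfied; rule 5 satisfied.

YES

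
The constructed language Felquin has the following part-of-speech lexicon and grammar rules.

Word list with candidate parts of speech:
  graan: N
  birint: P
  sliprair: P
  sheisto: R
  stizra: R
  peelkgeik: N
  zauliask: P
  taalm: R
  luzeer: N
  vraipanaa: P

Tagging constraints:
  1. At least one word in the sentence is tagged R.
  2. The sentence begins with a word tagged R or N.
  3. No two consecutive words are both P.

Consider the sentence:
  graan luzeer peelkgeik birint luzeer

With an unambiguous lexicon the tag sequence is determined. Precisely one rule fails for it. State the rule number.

1

Fixed tagging: N N N P N.
Applying the rules: R1 fail, R2 pass, R3 pass.
Only rule 1 fails.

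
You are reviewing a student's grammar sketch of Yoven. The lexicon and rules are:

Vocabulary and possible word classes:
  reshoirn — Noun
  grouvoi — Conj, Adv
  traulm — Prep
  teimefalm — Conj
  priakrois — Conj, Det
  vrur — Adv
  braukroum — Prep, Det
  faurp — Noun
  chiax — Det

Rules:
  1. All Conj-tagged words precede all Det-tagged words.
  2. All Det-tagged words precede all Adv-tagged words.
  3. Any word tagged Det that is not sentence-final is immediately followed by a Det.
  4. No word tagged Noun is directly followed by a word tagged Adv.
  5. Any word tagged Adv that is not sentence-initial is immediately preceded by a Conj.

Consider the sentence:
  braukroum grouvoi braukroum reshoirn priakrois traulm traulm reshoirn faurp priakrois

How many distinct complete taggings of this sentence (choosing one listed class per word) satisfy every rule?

Candidates per position — 1:braukroum {Prep,Det}; 2:grouvoi {Conj,Adv}; 3:braukroum {Prep,Det}; 4:reshoirn {Noun}; 5:priakrois {Conj,Det}; 6:traulm {Prep}; 7:traulm {Prep}; 8:reshoirn {Noun}; 9:faurp {Noun}; 10:priakrois {Conj,Det}.
There are 32 candidate sequences in total.
The sequences that satisfy every rule: Prep Conj Prep Noun Conj Prep Prep Noun Noun Conj; Prep Conj Prep Noun Conj Prep Prep Noun Noun Det.
Count = 2.

2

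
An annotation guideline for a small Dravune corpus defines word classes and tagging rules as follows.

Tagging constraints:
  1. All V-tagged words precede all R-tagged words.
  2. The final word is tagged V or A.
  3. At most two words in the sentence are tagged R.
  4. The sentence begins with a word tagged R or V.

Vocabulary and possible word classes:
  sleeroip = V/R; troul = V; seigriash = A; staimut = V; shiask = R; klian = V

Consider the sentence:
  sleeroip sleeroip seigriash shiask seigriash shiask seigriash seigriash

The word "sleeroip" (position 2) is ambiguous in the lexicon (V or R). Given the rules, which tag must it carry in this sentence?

V

Candidates per position — 1:sleeroip {V,R}; 2:sleeroip {V,R}; 3:seigriash {A}; 4:shiask {R}; 5:seigriash {A}; 6:shiask {R}; 7:seigriash {A}; 8:seigriash {A}.
If word 1 were R, no tagging could satisfy rule 3; so word 1 is V.
If word 2 were R, no tagging could satisfy rule 3; so word 2 is V.
That leaves exactly one tagging: V V A R A R A A.
Check: rule 1 ✓; rule 2 ✓; rule 3 ✓; rule 4 ✓.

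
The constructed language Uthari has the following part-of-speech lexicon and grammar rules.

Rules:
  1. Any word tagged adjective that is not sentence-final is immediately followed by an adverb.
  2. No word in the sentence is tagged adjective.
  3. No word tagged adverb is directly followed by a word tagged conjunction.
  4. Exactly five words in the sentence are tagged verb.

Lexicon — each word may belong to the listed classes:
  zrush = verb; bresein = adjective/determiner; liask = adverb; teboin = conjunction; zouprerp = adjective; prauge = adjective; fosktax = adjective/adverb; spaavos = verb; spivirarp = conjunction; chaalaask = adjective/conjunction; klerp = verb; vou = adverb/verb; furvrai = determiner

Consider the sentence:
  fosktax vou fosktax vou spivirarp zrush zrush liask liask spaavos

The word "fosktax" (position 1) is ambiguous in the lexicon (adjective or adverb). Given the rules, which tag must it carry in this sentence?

adverb

Candidates per position — 1:fosktax {adjective,adverb}; 2:vou {adverb,verb}; 3:fosktax {adjective,adverb}; 4:vou {adverb,verb}; 5:spivirarp {conjunction}; 6:zrush {verb}; 7:zrush {verb}; 8:liask {adverb}; 9:liask {adverb}; 10:spaavos {verb}.
Position 1: adjective is ruled out by rule 2; that leaves adverb.
Position 2: adverb is ruled out by rule 4; that leaves verb.
Position 3: adjective is ruled out by rule 2; that leaves adverb.
Position 4: adverb is ruled out by rule 3; that leaves verb.
That leaves exactly one tagging: adverb verb adverb verb conjunction verb verb adverb adverb verb.
Verifying each rule — rule 1 holds; rule 2 holds; rule 3 holds; rule 4 holds.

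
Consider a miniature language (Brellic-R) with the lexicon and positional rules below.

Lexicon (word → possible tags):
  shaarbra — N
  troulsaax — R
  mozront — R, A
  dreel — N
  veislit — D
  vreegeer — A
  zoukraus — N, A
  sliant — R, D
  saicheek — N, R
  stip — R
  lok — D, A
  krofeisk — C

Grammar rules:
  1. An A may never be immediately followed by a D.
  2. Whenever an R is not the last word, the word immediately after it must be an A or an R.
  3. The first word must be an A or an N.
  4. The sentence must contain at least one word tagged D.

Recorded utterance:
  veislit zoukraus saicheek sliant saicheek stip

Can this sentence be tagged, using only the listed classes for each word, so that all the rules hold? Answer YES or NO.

Candidates per position — 1:veislit {D}; 2:zoukraus {N,A}; 3:saicheek {N,R}; 4:sliant {R,D}; 5:saicheek {N,R}; 6:stip {R}.
Rule 3 cannot be satisfied by any choice of tags from the lexicon.
So there is no consistent tagging.

NO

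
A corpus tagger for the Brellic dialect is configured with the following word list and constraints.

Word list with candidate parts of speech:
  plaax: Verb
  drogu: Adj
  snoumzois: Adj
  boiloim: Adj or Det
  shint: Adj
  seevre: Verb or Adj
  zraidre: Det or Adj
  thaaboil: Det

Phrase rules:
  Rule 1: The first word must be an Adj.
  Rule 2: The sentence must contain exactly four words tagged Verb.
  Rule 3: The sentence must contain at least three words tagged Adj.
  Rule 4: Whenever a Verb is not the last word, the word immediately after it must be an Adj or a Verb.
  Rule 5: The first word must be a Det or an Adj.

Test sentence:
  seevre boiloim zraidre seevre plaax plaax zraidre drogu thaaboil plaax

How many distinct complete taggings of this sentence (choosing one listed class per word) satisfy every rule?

4

Candidates per position — 1:seevre {Verb,Adj}; 2:boiloim {Adj,Det}; 3:zraidre {Det,Adj}; 4:seevre {Verb,Adj}; 5:plaax {Verb}; 6:plaax {Verb}; 7:zraidre {Det,Adj}; 8:drogu {Adj}; 9:thaaboil {Det}; 10:plaax {Verb}.
There are 32 candidate sequences in total.
The sequences that satisfy every rule: Adj Adj Det Verb Verb Verb Adj Adj Det Verb; Adj Adj Adj Verb Verb Verb Adj Adj Det Verb; Adj Det Det Verb Verb Verb Adj Adj Det Verb; Adj Det Adj Verb Verb Verb Adj Adj Det Verb.
Count = 4.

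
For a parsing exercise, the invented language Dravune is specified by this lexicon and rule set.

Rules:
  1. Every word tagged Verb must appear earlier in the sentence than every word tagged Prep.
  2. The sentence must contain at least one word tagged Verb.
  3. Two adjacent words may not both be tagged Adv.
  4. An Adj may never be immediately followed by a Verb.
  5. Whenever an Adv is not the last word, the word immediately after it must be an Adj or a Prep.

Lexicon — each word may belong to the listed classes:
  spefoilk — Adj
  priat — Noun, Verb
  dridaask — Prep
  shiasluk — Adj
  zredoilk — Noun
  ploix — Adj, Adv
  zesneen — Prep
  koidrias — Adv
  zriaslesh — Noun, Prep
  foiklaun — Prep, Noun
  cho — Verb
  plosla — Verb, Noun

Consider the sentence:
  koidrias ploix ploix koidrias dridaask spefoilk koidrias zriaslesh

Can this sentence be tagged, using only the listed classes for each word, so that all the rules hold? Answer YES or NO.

Candidates per position — 1:koidrias {Adv}; 2:ploix {Adj,Adv}; 3:ploix {Adj,Adv}; 4:koidrias {Adv}; 5:dridaask {Prep}; 6:spefoilk {Adj}; 7:koidrias {Adv}; 8:zriaslesh {Noun,Prep}.
Rule 2 cannot be satisfied by any choice of tags from the lexicon.
So there is no consistent tagging.

NO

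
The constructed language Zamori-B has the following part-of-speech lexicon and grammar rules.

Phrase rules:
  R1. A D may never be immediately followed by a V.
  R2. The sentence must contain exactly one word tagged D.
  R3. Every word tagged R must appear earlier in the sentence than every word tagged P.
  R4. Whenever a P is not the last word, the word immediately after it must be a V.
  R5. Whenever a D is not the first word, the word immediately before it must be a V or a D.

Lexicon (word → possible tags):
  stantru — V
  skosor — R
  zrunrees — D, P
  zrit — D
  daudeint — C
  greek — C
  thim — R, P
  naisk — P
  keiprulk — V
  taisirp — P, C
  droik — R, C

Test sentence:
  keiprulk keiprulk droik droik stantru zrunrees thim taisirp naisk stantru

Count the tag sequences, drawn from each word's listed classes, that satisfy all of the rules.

4

Candidates per position — 1:keiprulk {V}; 2:keiprulk {V}; 3:droik {R,C}; 4:droik {R,C}; 5:stantru {V}; 6:zrunrees {D,P}; 7:thim {R,P}; 8:taisirp {P,C}; 9:naisk {P}; 10:stantru {V}.
There are 32 candidate sequences in total.
The sequences that satisfy every rule: V V R R V D R C P V; V V R C V D R C P V; V V C R V D R C P V; V V C C V D R C P V.
Count = 4.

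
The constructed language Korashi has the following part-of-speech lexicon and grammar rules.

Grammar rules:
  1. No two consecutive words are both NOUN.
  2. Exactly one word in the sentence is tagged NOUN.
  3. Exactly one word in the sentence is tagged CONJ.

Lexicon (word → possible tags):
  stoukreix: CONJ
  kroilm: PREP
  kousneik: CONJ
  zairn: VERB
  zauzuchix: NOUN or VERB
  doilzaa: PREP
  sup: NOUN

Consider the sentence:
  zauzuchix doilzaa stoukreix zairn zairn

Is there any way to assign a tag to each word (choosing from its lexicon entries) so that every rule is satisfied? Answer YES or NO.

YES

Candidates per position — 1:zauzuchix {NOUN,VERB}; 2:doilzaa {PREP}; 3:stoukreix {CONJ}; 4:zairn {VERB}; 5:zairn {VERB}.
One satisfying assignment: NOUN PREP CONJ VERB VERB.
Checking: rule 1 ok; rule 2 ok; rule 3 ok.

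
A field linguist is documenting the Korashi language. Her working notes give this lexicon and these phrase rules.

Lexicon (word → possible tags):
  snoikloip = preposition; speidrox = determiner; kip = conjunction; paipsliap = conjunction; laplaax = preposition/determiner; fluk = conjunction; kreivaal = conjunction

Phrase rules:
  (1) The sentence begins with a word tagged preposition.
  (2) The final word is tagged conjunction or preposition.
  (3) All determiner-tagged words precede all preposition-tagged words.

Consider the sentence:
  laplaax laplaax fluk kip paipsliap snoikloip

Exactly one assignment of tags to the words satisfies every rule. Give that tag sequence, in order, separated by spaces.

preposition preposition conjunction conjunction conjunction preposition

Candidates per position — 1:laplaax {preposition,determiner}; 2:laplaax {preposition,determiner}; 3:fluk {conjunction}; 4:kip {conjunction}; 5:paipsliap {conjunction}; 6:snoikloip {preposition}.
Position 1: determiner is ruled out by rule 1; that leaves preposition.
Position 2: determiner is ruled out by rule 3; that leaves preposition.
So the tagging must be: preposition preposition conjunction conjunction conjunction preposition.
Check: rule 1 satisfied; rule 2 satisfied; rule 3 satisfied.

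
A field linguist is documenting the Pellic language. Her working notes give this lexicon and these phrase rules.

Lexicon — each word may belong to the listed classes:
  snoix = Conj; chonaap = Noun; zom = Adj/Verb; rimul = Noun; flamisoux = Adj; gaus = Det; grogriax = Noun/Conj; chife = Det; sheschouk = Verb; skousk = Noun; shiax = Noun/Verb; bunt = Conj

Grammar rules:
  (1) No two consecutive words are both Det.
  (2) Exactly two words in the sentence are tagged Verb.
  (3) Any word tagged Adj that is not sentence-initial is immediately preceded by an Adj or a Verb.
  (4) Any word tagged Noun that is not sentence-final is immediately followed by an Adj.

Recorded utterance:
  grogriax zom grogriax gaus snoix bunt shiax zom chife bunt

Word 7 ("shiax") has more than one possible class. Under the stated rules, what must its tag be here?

Verb

Candidates per position — 1:grogriax {Noun,Conj}; 2:zom {Adj,Verb}; 3:grogriax {Noun,Conj}; 4:gaus {Det}; 5:snoix {Conj}; 6:bunt {Conj}; 7:shiax {Noun,Verb}; 8:zom {Adj,Verb}; 9:chife {Det}; 10:bunt {Conj}.
Position 2: tagging it Adj would leave rule 3 unsatisfiable, so it must be Verb.
Position 3: tagging it Noun would leave rule 4 unsatisfiable, so it must be Conj.
Position 1: tagging it Noun would leave rule 4 unsatisfiable, so it must be Conj.
Position 7: the remaining choice is settled jointly with positions 8 — only Verb at position 7 is part of a tagging that satisfies every rule.
The unique satisfying tagging is: Conj Verb Conj Det Conj Conj Verb Adj Det Conj.
Rule-by-rule: rule 1 holds; rule 2 holds; rule 3 holds; rule 4 holds.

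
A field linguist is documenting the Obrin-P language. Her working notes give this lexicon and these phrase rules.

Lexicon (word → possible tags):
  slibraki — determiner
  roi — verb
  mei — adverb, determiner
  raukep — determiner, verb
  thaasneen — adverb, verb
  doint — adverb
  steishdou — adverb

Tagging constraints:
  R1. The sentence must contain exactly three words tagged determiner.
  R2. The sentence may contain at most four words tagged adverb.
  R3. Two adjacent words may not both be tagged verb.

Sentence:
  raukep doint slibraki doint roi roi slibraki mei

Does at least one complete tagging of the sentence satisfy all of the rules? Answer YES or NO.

NO

Candidates per position — 1:raukep {determiner,verb}; 2:doint {adverb}; 3:slibraki {determiner}; 4:doint {adverb}; 5:roi {verb}; 6:roi {verb}; 7:slibraki {determiner}; 8:mei {adverb,determiner}.
Rule 3 cannot be satisfied by any choice of tags from the lexicon.
So there is no consistent tagging.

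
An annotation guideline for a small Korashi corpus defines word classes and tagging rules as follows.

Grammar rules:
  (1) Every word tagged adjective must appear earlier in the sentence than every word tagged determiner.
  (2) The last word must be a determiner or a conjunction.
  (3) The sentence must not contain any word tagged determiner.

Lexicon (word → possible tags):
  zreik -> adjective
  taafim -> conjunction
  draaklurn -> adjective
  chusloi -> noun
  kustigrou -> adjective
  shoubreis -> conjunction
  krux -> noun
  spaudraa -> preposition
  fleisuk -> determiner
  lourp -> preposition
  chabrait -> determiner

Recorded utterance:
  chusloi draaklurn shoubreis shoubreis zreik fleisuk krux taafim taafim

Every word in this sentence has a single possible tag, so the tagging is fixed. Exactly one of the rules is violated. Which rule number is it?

3

Fixed tagging: noun adjective conjunction conjunction adjective determiner noun conjunction conjunction.
Applying the rules: R1 ✓, R2 ✓, R3 ✗.
Only rule 3 fails.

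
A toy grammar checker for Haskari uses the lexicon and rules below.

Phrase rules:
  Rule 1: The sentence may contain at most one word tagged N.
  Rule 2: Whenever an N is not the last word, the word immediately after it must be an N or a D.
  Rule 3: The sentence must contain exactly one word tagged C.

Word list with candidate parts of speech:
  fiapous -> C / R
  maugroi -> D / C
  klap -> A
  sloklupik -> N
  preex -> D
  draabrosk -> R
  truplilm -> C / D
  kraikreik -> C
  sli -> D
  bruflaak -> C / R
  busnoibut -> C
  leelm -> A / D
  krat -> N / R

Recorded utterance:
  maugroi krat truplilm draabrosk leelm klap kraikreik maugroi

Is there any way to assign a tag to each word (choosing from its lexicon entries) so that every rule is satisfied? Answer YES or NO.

Candidates per position — 1:maugroi {D,C}; 2:krat {N,R}; 3:truplilm {C,D}; 4:draabrosk {R}; 5:leelm {A,D}; 6:klap {A}; 7:kraikreik {C}; 8:maugroi {D,C}.
One satisfying assignment: D N D R D A C D.
Verifying each rule — rule 1 satisfied; rule 2 satisfied; rule 3 satisfied.

YES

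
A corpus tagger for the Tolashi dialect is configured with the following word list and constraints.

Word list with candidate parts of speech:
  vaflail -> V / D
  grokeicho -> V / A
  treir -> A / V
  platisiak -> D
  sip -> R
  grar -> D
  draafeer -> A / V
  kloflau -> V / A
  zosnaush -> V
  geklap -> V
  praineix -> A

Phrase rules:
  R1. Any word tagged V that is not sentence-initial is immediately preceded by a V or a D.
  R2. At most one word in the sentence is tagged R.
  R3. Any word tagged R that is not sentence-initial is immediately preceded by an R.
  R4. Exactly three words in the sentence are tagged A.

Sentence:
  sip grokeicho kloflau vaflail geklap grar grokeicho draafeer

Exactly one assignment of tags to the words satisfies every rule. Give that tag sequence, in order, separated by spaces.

Candidates per position — 1:sip {R}; 2:grokeicho {V,A}; 3:kloflau {V,A}; 4:vaflail {V,D}; 5:geklap {V}; 6:grar {D}; 7:grokeicho {V,A}; 8:draafeer {A,V}.
Position 2: V is ruled out by rule 1; that leaves A.
Position 3: V is ruled out by rule 1; that leaves A.
Position 4: V is ruled out by rule 1; that leaves D.
The remaining ambiguous positions (7, 8) are resolved jointly — only one combination satisfies every rule.
That leaves exactly one tagging: R A A D V D V A.
Check: rule 1 ✓; rule 2 ✓; rule 3 ✓; rule 4 ✓.

R A A D V D V A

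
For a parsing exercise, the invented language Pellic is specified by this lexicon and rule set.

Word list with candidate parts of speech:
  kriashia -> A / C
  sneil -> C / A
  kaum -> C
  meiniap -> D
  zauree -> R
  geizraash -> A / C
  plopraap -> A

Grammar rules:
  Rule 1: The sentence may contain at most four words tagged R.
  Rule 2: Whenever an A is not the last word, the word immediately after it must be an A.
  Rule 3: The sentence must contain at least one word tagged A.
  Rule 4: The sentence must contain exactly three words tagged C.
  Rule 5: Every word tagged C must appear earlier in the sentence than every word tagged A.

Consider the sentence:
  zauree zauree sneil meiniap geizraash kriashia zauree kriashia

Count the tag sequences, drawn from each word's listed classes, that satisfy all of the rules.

Candidates per position — 1:zauree {R}; 2:zauree {R}; 3:sneil {C,A}; 4:meiniap {D}; 5:geizraash {A,C}; 6:kriashia {A,C}; 7:zauree {R}; 8:kriashia {A,C}.
There are 16 candidate sequences in total.
The sequences that satisfy every rule: R R C D C C R A.
Count = 1.

1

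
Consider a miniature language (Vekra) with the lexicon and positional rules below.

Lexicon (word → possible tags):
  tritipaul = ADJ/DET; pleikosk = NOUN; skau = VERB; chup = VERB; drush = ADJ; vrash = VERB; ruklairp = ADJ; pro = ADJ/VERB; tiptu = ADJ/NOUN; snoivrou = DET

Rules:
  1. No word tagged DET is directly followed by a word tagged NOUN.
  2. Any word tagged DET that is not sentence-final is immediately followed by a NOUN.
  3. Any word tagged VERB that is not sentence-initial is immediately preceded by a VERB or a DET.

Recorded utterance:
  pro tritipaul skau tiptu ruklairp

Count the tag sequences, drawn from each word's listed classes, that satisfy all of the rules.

0

Candidates per position — 1:pro {ADJ,VERB}; 2:tritipaul {ADJ,DET}; 3:skau {VERB}; 4:tiptu {ADJ,NOUN}; 5:ruklairp {ADJ}.
There are 8 candidate sequences in total.
Every candidate sequence violates at least one rule; no consistent tagging exists.
Count = 0.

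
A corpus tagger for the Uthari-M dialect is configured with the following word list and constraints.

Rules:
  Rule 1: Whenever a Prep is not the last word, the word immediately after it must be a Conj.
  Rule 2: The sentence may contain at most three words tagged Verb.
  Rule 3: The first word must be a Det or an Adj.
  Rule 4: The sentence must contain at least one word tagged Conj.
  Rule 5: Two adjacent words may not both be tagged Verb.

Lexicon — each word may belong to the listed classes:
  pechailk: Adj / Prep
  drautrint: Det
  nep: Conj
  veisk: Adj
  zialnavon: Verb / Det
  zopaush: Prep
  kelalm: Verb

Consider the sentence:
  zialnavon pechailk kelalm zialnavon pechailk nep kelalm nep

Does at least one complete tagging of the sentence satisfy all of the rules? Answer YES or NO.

Candidates per position — 1:zialnavon {Verb,Det}; 2:pechailk {Adj,Prep}; 3:kelalm {Verb}; 4:zialnavon {Verb,Det}; 5:pechailk {Adj,Prep}; 6:nep {Conj}; 7:kelalm {Verb}; 8:nep {Conj}.
One satisfying assignment: Det Adj Verb Det Adj Conj Verb Conj.
Verifying each rule — rule 1 ok; rule 2 ok; rule 3 ok; rule 4 ok; rule 5 ok.

YES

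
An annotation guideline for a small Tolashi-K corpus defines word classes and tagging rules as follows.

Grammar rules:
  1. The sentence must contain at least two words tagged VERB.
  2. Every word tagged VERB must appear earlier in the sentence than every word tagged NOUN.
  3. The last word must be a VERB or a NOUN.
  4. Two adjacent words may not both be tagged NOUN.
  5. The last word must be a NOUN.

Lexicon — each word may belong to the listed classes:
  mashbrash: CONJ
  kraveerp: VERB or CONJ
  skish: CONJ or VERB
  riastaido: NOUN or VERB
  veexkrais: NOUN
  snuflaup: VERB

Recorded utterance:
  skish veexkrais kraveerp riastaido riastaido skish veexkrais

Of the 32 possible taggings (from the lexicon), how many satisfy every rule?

0

Candidates per position — 1:skish {CONJ,VERB}; 2:veexkrais {NOUN}; 3:kraveerp {VERB,CONJ}; 4:riastaido {NOUN,VERB}; 5:riastaido {NOUN,VERB}; 6:skish {CONJ,VERB}; 7:veexkrais {NOUN}.
There are 32 candidate sequences in total.
Every candidate sequence violates at least one rule; no consistent tagging exists.
Count = 0.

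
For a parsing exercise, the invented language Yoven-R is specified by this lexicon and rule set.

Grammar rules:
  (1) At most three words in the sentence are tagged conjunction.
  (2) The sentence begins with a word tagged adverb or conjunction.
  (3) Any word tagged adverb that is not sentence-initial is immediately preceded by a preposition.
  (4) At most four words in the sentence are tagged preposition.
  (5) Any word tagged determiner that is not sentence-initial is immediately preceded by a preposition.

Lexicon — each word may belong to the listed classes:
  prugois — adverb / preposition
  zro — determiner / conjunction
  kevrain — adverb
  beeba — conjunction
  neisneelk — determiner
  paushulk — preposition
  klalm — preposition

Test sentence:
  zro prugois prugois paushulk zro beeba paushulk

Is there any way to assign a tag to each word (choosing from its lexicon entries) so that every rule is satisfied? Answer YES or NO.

YES

Candidates per position — 1:zro {determiner,conjunction}; 2:prugois {adverb,preposition}; 3:prugois {adverb,preposition}; 4:paushulk {preposition}; 5:zro {determiner,conjunction}; 6:beeba {conjunction}; 7:paushulk {preposition}.
One satisfying assignment: conjunction preposition preposition preposition determiner conjunction preposition.
Rule-by-rule: rule 1 ✓; rule 2 ✓; rule 3 ✓; rule 4 ✓; rule 5 ✓.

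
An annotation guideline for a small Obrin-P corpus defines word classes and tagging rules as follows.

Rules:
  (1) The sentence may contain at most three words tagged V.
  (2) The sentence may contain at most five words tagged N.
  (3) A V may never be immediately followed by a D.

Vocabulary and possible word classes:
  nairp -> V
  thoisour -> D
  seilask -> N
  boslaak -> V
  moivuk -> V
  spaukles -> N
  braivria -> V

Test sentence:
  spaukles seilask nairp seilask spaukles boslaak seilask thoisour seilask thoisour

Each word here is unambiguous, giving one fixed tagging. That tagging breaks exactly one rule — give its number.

Fixed tagging: N N V N N V N D N D.
Applying the rules: R1 holds, R2 violated, R3 holds.
Only rule 2 fails.

2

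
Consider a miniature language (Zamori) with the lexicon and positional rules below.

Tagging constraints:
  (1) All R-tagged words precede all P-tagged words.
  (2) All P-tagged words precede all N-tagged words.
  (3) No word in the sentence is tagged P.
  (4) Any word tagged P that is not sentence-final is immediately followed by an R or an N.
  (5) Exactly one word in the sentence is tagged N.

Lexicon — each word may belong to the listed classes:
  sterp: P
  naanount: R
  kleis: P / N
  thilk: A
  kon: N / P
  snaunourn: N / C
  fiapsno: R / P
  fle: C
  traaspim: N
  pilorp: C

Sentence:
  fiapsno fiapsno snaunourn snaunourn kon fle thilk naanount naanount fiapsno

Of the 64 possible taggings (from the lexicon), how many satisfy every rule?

Candidates per position — 1:fiapsno {R,P}; 2:fiapsno {R,P}; 3:snaunourn {N,C}; 4:snaunourn {N,C}; 5:kon {N,P}; 6:fle {C}; 7:thilk {A}; 8:naanount {R}; 9:naanount {R}; 10:fiapsno {R,P}.
There are 64 candidate sequences in total.
The sequences that satisfy every rule: R R C C N C A R R R.
Count = 1.

1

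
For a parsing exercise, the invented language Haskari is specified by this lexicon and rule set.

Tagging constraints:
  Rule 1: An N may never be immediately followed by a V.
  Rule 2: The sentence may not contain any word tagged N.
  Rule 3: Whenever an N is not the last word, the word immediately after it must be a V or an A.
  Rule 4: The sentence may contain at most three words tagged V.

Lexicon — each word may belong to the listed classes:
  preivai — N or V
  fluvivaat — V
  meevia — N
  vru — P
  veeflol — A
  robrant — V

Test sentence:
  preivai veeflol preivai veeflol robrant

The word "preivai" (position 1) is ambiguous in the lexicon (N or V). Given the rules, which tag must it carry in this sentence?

V

Candidates per position — 1:preivai {N,V}; 2:veeflol {A}; 3:preivai {N,V}; 4:veeflol {A}; 5:robrant {V}.
At position 1, choosing N makes rule 2 impossible to satisfy; hence V.
At position 3, choosing N makes rule 2 impossible to satisfy; hence V.
So the tagging must be: V A V A V.
Checking: rule 1 holds; rule 2 holds; rule 3 holds; rule 4 holds.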